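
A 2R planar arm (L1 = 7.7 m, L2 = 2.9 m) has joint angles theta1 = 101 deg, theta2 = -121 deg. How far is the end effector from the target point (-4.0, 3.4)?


End effector via forward kinematics:
x = L1*cos(t1) + L2*cos(t1+t2) = 1.2559
y = L1*sin(t1) + L2*sin(t1+t2) = 6.5667
Distance to target:
d = sqrt((-4.0 - 1.2559)^2 + (3.4 - 6.5667)^2)
= sqrt(27.6243 + 10.0278)
= 6.1361 m


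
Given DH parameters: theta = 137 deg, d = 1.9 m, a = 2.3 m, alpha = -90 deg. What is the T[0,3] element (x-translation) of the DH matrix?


T[0,3] = a * cos(theta)
= 2.3 * cos(137 deg)
= 2.3 * -0.7314
= -1.6821


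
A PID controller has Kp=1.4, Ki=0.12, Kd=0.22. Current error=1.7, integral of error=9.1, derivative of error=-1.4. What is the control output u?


u = Kp*e + Ki*int(e) + Kd*de/dt
= 1.4*1.7 + 0.12*9.1 + 0.22*(-1.4)
= 2.38 + 1.092 + -0.308
= 3.164


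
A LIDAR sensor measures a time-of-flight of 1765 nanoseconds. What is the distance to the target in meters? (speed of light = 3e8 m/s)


tof = 1765 ns = 1.765e-06 s
dist = c * tof / 2
= 3e8 * 1.765e-06 / 2
= 264.75 m


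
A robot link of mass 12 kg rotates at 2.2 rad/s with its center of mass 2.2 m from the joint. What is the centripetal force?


F = m * omega^2 * r
= 12 * 2.2^2 * 2.2
= 12 * 4.84 * 2.2
= 127.776 N


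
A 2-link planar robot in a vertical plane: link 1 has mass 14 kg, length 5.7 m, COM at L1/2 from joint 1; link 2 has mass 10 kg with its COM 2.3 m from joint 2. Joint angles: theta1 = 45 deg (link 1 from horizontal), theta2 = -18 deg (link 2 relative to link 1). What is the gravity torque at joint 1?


Horizontal distance from joint 1 to link-1 COM:
  x_c1 = (L1/2)*cos(t1) = 2.85 * 0.7071 = 2.0153 m
Horizontal distance from joint 1 to link-2 COM:
  x_c2 = L1*cos(t1) + Lc2*cos(t1+t2)
       = 5.7*0.7071 + 2.3*0.891 = 6.0798 m
tau1 = m1*g*x_c1 + m2*g*x_c2
     = 14*9.81*2.0153 + 10*9.81*6.0798
     = 276.775 + 596.4307
     = 873.2057 Nm


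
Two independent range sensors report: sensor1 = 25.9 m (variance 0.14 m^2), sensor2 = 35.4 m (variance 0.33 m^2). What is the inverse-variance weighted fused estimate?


w1 = (1/var1) / (1/var1 + 1/var2)
   = 7.1429 / (7.1429 + 3.0303) = 0.7021
w2 = 1 - w1 = 0.2979
fused = w1*s1 + w2*s2 = 18.1851 + 10.5447
= 28.7298 m


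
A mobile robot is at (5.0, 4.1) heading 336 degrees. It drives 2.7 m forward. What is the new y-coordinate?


y_new = y0 + d*sin(theta)
= 4.1 + 2.7*sin(336)
= 4.1 + -1.0982
= 3.0018


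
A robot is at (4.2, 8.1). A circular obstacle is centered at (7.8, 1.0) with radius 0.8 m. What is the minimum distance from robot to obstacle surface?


center_dist = sqrt((4.2-7.8)^2 + (8.1-1.0)^2)
= sqrt(12.96 + 50.41)
= 7.9605
min_dist = center_dist - radius = 7.9605 - 0.8 = 7.1605 m


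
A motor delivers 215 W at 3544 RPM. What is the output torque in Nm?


omega = 3544 * 2*pi/60 = 371.1268 rad/s
tau = P / omega = 215 / 371.1268
= 0.5793 Nm


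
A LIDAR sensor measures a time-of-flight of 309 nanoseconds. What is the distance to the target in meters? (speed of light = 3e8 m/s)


tof = 309 ns = 3.09e-07 s
dist = c * tof / 2
= 3e8 * 3.09e-07 / 2
= 46.35 m


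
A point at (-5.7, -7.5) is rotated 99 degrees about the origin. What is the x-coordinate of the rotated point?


x' = x*cos(theta) - y*sin(theta)
cos(99 deg) = -0.1564, sin(99 deg) = 0.9877
x' = -5.7 * -0.1564 - -7.5 * 0.9877
= 0.8917 - -7.4077
= 8.2993


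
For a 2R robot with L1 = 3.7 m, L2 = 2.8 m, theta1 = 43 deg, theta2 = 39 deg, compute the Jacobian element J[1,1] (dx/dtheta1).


J[1,1] = -L1*sin(t1) - L2*sin(t1+t2)
= -3.7*sin(43) - 2.8*sin(82)
= -5.2961


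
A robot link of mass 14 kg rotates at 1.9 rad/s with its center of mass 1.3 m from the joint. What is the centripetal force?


F = m * omega^2 * r
= 14 * 1.9^2 * 1.3
= 14 * 3.61 * 1.3
= 65.702 N


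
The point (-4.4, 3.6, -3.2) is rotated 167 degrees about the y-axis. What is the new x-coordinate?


Rotation about y-axis: x' = x*cos(theta) + z*sin(theta)
= -4.4 * -0.9744 + -3.2 * 0.225
= 3.5674


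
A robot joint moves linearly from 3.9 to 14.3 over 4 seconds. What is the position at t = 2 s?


s = t/T = 2/4 = 0.5
p(t) = p0 + (pf-p0)*s
= 3.9 + (14.3 - 3.9) * 0.5
= 9.1


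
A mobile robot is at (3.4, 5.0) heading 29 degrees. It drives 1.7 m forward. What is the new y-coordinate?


y_new = y0 + d*sin(theta)
= 5.0 + 1.7*sin(29)
= 5.0 + 0.8242
= 5.8242


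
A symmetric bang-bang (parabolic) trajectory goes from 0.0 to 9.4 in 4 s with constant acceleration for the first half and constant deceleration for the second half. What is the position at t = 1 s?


Symmetric rest-to-rest: each phase covers (pf-p0)/2 in time T/2. 0.5*a*(T/2)^2 = (pf-p0)/2 => a = 4*(pf-p0)/T^2
a = 4*(9.4-0.0)/4^2 = 2.35
t = 1 is in the acceleration phase (t <= T/2).
p = p0 + 0.5*a*t^2 = 0.0 + 0.5*2.35*1^2
= 1.175


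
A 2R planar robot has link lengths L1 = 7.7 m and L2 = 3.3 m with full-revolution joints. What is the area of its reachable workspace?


r_max = L1 + L2 = 11.0 m
r_min = |L1 - L2| = 4.4 m
Area = pi*(r_max^2 - r_min^2)
= pi*(121.0 - 19.36)
= pi * 101.64
= 319.3115 m^2


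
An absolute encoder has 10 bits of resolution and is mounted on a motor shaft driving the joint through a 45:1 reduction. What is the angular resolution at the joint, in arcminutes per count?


counts = 2^10 = 1024
effective counts at joint = 1024 * 45 = 46080
resolution = 360*60 / 46080
= 0.4688 arcmin/count


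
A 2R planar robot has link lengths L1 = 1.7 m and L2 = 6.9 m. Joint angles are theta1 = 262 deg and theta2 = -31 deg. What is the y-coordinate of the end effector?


Convert angles to radians: theta1 = 4.5728, theta2 = -0.5411
y = L1*sin(theta1) + L2*sin(theta1+theta2)
y = -1.6835 + -5.3623
y = -7.0458


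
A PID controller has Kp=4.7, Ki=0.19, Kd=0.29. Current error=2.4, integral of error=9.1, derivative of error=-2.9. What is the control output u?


u = Kp*e + Ki*int(e) + Kd*de/dt
= 4.7*2.4 + 0.19*9.1 + 0.29*(-2.9)
= 11.28 + 1.729 + -0.841
= 12.168


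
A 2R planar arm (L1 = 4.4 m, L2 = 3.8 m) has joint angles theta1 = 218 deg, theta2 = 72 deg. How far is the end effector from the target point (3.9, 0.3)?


End effector via forward kinematics:
x = L1*cos(t1) + L2*cos(t1+t2) = -2.1676
y = L1*sin(t1) + L2*sin(t1+t2) = -6.2797
Distance to target:
d = sqrt((3.9 - -2.1676)^2 + (0.3 - -6.2797)^2)
= sqrt(36.8154 + 43.293)
= 8.9503 m


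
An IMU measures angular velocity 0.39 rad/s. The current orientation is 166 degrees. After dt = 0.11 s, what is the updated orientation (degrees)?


delta_theta = w * dt = 0.39 * 0.11 = 0.0429 rad
= 2.458 deg
theta_new = 166 + 2.458 = 168.458 deg


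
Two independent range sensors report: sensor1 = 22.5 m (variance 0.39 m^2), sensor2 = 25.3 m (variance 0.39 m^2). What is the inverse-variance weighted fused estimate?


w1 = (1/var1) / (1/var1 + 1/var2)
   = 2.5641 / (2.5641 + 2.5641) = 0.5
w2 = 1 - w1 = 0.5
fused = w1*s1 + w2*s2 = 11.25 + 12.65
= 23.9 m


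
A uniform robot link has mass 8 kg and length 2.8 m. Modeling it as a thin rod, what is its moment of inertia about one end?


I = (1/3) * m * L^2
= (1/3) * 8 * 2.8^2
= 0.333333 * 8 * 7.84
= 20.9067 kg*m^2


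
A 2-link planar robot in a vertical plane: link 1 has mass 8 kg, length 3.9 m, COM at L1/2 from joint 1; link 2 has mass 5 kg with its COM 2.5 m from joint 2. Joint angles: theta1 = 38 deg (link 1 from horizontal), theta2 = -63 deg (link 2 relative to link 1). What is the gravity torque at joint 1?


Horizontal distance from joint 1 to link-1 COM:
  x_c1 = (L1/2)*cos(t1) = 1.95 * 0.788 = 1.5366 m
Horizontal distance from joint 1 to link-2 COM:
  x_c2 = L1*cos(t1) + Lc2*cos(t1+t2)
       = 3.9*0.788 + 2.5*0.9063 = 5.339 m
tau1 = m1*g*x_c1 + m2*g*x_c2
     = 8*9.81*1.5366 + 5*9.81*5.339
     = 120.594 + 261.8785
     = 382.4725 Nm


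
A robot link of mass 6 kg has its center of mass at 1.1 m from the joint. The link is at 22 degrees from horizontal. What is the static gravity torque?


tau = m*g*L*cos(angle)
= 6 * 9.81 * 1.1 * cos(22 deg)
= 6 * 9.81 * 1.1 * 0.9272
= 60.0314 Nm


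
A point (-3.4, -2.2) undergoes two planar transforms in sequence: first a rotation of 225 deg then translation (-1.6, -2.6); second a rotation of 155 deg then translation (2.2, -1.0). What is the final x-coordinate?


After transform 1:
x1 = cos(225)*-3.4 - sin(225)*-2.2 + -1.6 = -0.7515
y1 = sin(225)*-3.4 + cos(225)*-2.2 + -2.6 = 1.3598
After transform 2:
x2 = cos(155)*-0.7515 - sin(155)*1.3598 + 2.2
= 2.3064


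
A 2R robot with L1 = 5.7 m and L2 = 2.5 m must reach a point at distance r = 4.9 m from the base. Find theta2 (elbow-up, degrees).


cos(theta2) = (r^2 - L1^2 - L2^2) / (2*L1*L2)
cos(theta2) = (24.01 - 32.49 - 6.25) / 28.5
cos(theta2) = -0.516842
theta2 = 121.1207 degrees


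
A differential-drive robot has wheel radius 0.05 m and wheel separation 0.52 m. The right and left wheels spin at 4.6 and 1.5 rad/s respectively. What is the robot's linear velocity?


vR = r*wR = 0.05*4.6 = 0.23 m/s
vL = r*wL = 0.05*1.5 = 0.075 m/s
v = (vR+vL)/2 = 0.1525 m/s
omega = (vR-vL)/L = 0.2981 rad/s
linear velocity = 0.1525 m/s


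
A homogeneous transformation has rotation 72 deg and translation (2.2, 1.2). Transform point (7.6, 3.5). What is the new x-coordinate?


x' = cos(theta)*px - sin(theta)*py + tx
= 0.309*7.6 - 0.9511*3.5 + 2.2
= 1.2198


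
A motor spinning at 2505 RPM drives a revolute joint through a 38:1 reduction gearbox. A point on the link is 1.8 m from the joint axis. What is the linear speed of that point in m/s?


omega_motor = 2505 * 2*pi/60 = 262.323 rad/s
omega_joint = omega_motor / 38 = 6.9032 rad/s
v = omega_joint * r = 6.9032 * 1.8
= 12.4258 m/s


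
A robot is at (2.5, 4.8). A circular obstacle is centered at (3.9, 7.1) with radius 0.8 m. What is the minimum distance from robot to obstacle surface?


center_dist = sqrt((2.5-3.9)^2 + (4.8-7.1)^2)
= sqrt(1.96 + 5.29)
= 2.6926
min_dist = center_dist - radius = 2.6926 - 0.8 = 1.8926 m


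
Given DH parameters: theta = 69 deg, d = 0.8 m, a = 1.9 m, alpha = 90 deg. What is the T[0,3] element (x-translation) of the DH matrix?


T[0,3] = a * cos(theta)
= 1.9 * cos(69 deg)
= 1.9 * 0.3584
= 0.6809


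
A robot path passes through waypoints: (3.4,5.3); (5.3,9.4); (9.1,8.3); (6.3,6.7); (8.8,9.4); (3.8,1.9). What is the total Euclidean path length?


Segment lengths:
  seg1 = sqrt((1.9)^2 + (4.1)^2) = 4.5188
  seg2 = sqrt((3.8)^2 + (-1.1)^2) = 3.956
  seg3 = sqrt((-2.8)^2 + (-1.6)^2) = 3.2249
  seg4 = sqrt((2.5)^2 + (2.7)^2) = 3.6797
  seg5 = sqrt((-5.0)^2 + (-7.5)^2) = 9.0139
Total = 24.3933


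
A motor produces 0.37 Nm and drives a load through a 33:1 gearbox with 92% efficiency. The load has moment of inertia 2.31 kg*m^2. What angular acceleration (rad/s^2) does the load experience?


tau_out = tau_motor * N * eta
= 0.37 * 33 * 0.92 = 11.2332 Nm
alpha = tau_out / I = 11.2332 / 2.31
= 4.8629 rad/s^2


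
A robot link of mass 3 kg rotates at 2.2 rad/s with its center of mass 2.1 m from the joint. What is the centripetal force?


F = m * omega^2 * r
= 3 * 2.2^2 * 2.1
= 3 * 4.84 * 2.1
= 30.492 N


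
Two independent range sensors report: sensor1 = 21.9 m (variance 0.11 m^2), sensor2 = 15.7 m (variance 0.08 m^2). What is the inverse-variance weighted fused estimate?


w1 = (1/var1) / (1/var1 + 1/var2)
   = 9.0909 / (9.0909 + 12.5) = 0.4211
w2 = 1 - w1 = 0.5789
fused = w1*s1 + w2*s2 = 9.2211 + 9.0895
= 18.3105 m


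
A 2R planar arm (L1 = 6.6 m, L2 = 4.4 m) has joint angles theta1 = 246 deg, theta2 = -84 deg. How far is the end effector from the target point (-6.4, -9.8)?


End effector via forward kinematics:
x = L1*cos(t1) + L2*cos(t1+t2) = -6.8691
y = L1*sin(t1) + L2*sin(t1+t2) = -4.6697
Distance to target:
d = sqrt((-6.4 - -6.8691)^2 + (-9.8 - -4.6697)^2)
= sqrt(0.2201 + 26.3197)
= 5.1517 m


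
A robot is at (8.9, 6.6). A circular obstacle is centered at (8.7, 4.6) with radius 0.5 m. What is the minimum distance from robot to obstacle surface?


center_dist = sqrt((8.9-8.7)^2 + (6.6-4.6)^2)
= sqrt(0.04 + 4.0)
= 2.01
min_dist = center_dist - radius = 2.01 - 0.5 = 1.51 m


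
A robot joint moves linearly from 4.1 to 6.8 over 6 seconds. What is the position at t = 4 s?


s = t/T = 4/6 = 0.6667
p(t) = p0 + (pf-p0)*s
= 4.1 + (6.8 - 4.1) * 0.6667
= 5.9


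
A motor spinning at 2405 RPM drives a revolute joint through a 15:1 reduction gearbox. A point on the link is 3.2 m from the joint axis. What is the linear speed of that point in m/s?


omega_motor = 2405 * 2*pi/60 = 251.851 rad/s
omega_joint = omega_motor / 15 = 16.7901 rad/s
v = omega_joint * r = 16.7901 * 3.2
= 53.7282 m/s


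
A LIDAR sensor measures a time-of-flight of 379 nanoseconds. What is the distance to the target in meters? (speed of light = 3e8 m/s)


tof = 379 ns = 3.79e-07 s
dist = c * tof / 2
= 3e8 * 3.79e-07 / 2
= 56.85 m


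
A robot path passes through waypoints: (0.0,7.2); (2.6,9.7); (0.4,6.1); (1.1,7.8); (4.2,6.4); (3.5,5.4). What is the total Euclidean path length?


Segment lengths:
  seg1 = sqrt((2.6)^2 + (2.5)^2) = 3.6069
  seg2 = sqrt((-2.2)^2 + (-3.6)^2) = 4.219
  seg3 = sqrt((0.7)^2 + (1.7)^2) = 1.8385
  seg4 = sqrt((3.1)^2 + (-1.4)^2) = 3.4015
  seg5 = sqrt((-0.7)^2 + (-1.0)^2) = 1.2207
Total = 14.2865


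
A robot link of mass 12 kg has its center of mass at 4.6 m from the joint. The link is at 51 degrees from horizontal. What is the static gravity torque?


tau = m*g*L*cos(angle)
= 12 * 9.81 * 4.6 * cos(51 deg)
= 12 * 9.81 * 4.6 * 0.6293
= 340.7845 Nm


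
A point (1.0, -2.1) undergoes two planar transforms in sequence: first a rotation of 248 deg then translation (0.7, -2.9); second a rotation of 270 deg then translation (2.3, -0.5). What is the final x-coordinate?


After transform 1:
x1 = cos(248)*1.0 - sin(248)*-2.1 + 0.7 = -1.6217
y1 = sin(248)*1.0 + cos(248)*-2.1 + -2.9 = -3.0405
After transform 2:
x2 = cos(270)*-1.6217 - sin(270)*-3.0405 + 2.3
= -0.7405


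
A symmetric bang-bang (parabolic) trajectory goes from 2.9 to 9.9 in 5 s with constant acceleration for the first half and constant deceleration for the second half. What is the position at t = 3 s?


Symmetric rest-to-rest: each phase covers (pf-p0)/2 in time T/2. 0.5*a*(T/2)^2 = (pf-p0)/2 => a = 4*(pf-p0)/T^2
a = 4*(9.9-2.9)/5^2 = 1.12
t = 3 is in the deceleration phase (t > T/2).
p = pf - 0.5*a*(T-t)^2 = 9.9 - 0.5*1.12*2^2
= 7.66


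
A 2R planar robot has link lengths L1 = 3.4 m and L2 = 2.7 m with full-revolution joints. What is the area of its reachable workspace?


r_max = L1 + L2 = 6.1 m
r_min = |L1 - L2| = 0.7 m
Area = pi*(r_max^2 - r_min^2)
= pi*(37.21 - 0.49)
= pi * 36.72
= 115.3593 m^2


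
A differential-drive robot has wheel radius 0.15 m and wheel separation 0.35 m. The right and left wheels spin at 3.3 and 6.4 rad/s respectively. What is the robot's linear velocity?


vR = r*wR = 0.15*3.3 = 0.495 m/s
vL = r*wL = 0.15*6.4 = 0.96 m/s
v = (vR+vL)/2 = 0.7275 m/s
omega = (vR-vL)/L = -1.3286 rad/s
linear velocity = 0.7275 m/s


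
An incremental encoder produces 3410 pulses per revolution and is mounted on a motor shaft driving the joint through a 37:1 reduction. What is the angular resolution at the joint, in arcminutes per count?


counts per rev = 3410
effective counts at joint = 3410 * 37 = 126170
resolution = 360*60 / 126170
= 0.1712 arcmin/count


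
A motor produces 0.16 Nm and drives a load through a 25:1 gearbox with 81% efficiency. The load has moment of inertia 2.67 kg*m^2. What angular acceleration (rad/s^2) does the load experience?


tau_out = tau_motor * N * eta
= 0.16 * 25 * 0.81 = 3.24 Nm
alpha = tau_out / I = 3.24 / 2.67
= 1.2135 rad/s^2


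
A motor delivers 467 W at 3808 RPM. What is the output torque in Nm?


omega = 3808 * 2*pi/60 = 398.7728 rad/s
tau = P / omega = 467 / 398.7728
= 1.1711 Nm


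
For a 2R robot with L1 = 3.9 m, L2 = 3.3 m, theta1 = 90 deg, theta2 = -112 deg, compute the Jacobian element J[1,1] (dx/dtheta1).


J[1,1] = -L1*sin(t1) - L2*sin(t1+t2)
= -3.9*sin(90) - 3.3*sin(-22)
= -2.6638


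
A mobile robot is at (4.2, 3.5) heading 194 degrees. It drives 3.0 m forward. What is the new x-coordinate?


x_new = x0 + d*cos(theta)
= 4.2 + 3.0*cos(194)
= 4.2 + -2.9109
= 1.2891


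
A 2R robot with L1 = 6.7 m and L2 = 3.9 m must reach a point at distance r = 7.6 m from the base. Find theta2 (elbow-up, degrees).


cos(theta2) = (r^2 - L1^2 - L2^2) / (2*L1*L2)
cos(theta2) = (57.76 - 44.89 - 15.21) / 52.26
cos(theta2) = -0.044776
theta2 = 92.5663 degrees


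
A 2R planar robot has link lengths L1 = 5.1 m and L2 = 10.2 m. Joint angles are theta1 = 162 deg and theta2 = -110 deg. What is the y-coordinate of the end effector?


Convert angles to radians: theta1 = 2.8274, theta2 = -1.9199
y = L1*sin(theta1) + L2*sin(theta1+theta2)
y = 1.576 + 8.0377
y = 9.6137


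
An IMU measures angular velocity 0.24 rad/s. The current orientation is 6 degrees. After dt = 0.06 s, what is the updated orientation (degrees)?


delta_theta = w * dt = 0.24 * 0.06 = 0.0144 rad
= 0.8251 deg
theta_new = 6 + 0.8251 = 6.8251 deg


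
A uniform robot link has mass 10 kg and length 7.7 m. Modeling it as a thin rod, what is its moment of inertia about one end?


I = (1/3) * m * L^2
= (1/3) * 10 * 7.7^2
= 0.333333 * 10 * 59.29
= 197.6333 kg*m^2


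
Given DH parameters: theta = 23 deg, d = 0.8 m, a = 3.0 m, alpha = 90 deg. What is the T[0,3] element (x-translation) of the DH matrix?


T[0,3] = a * cos(theta)
= 3.0 * cos(23 deg)
= 3.0 * 0.9205
= 2.7615


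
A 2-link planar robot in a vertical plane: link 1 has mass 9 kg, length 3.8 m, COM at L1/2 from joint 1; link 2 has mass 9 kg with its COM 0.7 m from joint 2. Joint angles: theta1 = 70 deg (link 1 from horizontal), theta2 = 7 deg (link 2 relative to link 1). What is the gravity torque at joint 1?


Horizontal distance from joint 1 to link-1 COM:
  x_c1 = (L1/2)*cos(t1) = 1.9 * 0.342 = 0.6498 m
Horizontal distance from joint 1 to link-2 COM:
  x_c2 = L1*cos(t1) + Lc2*cos(t1+t2)
       = 3.8*0.342 + 0.7*0.225 = 1.4571 m
tau1 = m1*g*x_c1 + m2*g*x_c2
     = 9*9.81*0.6498 + 9*9.81*1.4571
     = 57.3742 + 128.6511
     = 186.0253 Nm


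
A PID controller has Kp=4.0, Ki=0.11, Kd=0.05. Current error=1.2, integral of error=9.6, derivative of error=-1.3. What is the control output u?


u = Kp*e + Ki*int(e) + Kd*de/dt
= 4.0*1.2 + 0.11*9.6 + 0.05*(-1.3)
= 4.8 + 1.056 + -0.065
= 5.791


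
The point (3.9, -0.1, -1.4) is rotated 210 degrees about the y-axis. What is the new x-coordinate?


Rotation about y-axis: x' = x*cos(theta) + z*sin(theta)
= 3.9 * -0.866 + -1.4 * -0.5
= -2.6775


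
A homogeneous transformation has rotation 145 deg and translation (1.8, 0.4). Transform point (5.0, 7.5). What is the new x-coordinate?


x' = cos(theta)*px - sin(theta)*py + tx
= -0.8192*5.0 - 0.5736*7.5 + 1.8
= -6.5976


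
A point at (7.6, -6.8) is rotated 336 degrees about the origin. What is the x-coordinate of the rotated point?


x' = x*cos(theta) - y*sin(theta)
cos(336 deg) = 0.9135, sin(336 deg) = -0.4067
x' = 7.6 * 0.9135 - -6.8 * -0.4067
= 6.9429 - 2.7658
= 4.1771


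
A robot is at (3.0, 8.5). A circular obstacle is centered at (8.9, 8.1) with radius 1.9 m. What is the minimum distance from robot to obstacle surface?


center_dist = sqrt((3.0-8.9)^2 + (8.5-8.1)^2)
= sqrt(34.81 + 0.16)
= 5.9135
min_dist = center_dist - radius = 5.9135 - 1.9 = 4.0135 m


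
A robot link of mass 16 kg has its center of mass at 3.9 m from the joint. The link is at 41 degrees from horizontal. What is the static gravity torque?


tau = m*g*L*cos(angle)
= 16 * 9.81 * 3.9 * cos(41 deg)
= 16 * 9.81 * 3.9 * 0.7547
= 461.9909 Nm


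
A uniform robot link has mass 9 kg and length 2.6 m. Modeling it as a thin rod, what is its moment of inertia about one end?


I = (1/3) * m * L^2
= (1/3) * 9 * 2.6^2
= 0.333333 * 9 * 6.76
= 20.28 kg*m^2


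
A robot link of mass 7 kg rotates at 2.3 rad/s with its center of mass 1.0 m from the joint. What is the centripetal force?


F = m * omega^2 * r
= 7 * 2.3^2 * 1.0
= 7 * 5.29 * 1.0
= 37.03 N


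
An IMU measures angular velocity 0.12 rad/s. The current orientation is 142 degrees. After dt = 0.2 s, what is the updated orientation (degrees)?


delta_theta = w * dt = 0.12 * 0.2 = 0.024 rad
= 1.3751 deg
theta_new = 142 + 1.3751 = 143.3751 deg


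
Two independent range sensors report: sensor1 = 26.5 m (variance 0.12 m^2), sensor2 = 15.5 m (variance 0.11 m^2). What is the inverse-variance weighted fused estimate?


w1 = (1/var1) / (1/var1 + 1/var2)
   = 8.3333 / (8.3333 + 9.0909) = 0.4783
w2 = 1 - w1 = 0.5217
fused = w1*s1 + w2*s2 = 12.6739 + 8.087
= 20.7609 m


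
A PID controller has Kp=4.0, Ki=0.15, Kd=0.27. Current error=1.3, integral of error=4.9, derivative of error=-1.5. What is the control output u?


u = Kp*e + Ki*int(e) + Kd*de/dt
= 4.0*1.3 + 0.15*4.9 + 0.27*(-1.5)
= 5.2 + 0.735 + -0.405
= 5.53


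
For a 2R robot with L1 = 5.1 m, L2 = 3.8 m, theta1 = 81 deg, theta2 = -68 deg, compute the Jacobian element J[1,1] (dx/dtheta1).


J[1,1] = -L1*sin(t1) - L2*sin(t1+t2)
= -5.1*sin(81) - 3.8*sin(13)
= -5.892


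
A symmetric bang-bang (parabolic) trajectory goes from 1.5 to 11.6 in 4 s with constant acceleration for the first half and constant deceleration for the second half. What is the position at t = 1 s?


Symmetric rest-to-rest: each phase covers (pf-p0)/2 in time T/2. 0.5*a*(T/2)^2 = (pf-p0)/2 => a = 4*(pf-p0)/T^2
a = 4*(11.6-1.5)/4^2 = 2.525
t = 1 is in the acceleration phase (t <= T/2).
p = p0 + 0.5*a*t^2 = 1.5 + 0.5*2.525*1^2
= 2.7625


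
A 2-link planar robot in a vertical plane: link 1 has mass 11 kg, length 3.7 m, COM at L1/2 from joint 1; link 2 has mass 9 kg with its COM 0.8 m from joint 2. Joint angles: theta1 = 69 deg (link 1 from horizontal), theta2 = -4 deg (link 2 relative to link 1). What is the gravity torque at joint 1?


Horizontal distance from joint 1 to link-1 COM:
  x_c1 = (L1/2)*cos(t1) = 1.85 * 0.3584 = 0.663 m
Horizontal distance from joint 1 to link-2 COM:
  x_c2 = L1*cos(t1) + Lc2*cos(t1+t2)
       = 3.7*0.3584 + 0.8*0.4226 = 1.6641 m
tau1 = m1*g*x_c1 + m2*g*x_c2
     = 11*9.81*0.663 + 9*9.81*1.6641
     = 71.5422 + 146.9195
     = 218.4618 Nm


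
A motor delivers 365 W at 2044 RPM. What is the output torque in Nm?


omega = 2044 * 2*pi/60 = 214.0472 rad/s
tau = P / omega = 365 / 214.0472
= 1.7052 Nm


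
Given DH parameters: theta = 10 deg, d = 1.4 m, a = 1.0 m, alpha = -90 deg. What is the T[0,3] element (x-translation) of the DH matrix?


T[0,3] = a * cos(theta)
= 1.0 * cos(10 deg)
= 1.0 * 0.9848
= 0.9848


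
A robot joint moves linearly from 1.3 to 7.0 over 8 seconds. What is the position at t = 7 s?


s = t/T = 7/8 = 0.875
p(t) = p0 + (pf-p0)*s
= 1.3 + (7.0 - 1.3) * 0.875
= 6.2875


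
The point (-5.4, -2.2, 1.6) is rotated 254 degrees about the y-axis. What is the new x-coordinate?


Rotation about y-axis: x' = x*cos(theta) + z*sin(theta)
= -5.4 * -0.2756 + 1.6 * -0.9613
= -0.0496


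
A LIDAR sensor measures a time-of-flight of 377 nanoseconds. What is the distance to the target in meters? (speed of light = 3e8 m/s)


tof = 377 ns = 3.77e-07 s
dist = c * tof / 2
= 3e8 * 3.77e-07 / 2
= 56.55 m


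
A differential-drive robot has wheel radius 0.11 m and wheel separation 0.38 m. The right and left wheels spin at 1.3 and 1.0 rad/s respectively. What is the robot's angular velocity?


vR = r*wR = 0.11*1.3 = 0.143 m/s
vL = r*wL = 0.11*1.0 = 0.11 m/s
v = (vR+vL)/2 = 0.1265 m/s
omega = (vR-vL)/L = 0.0868 rad/s
angular velocity = 0.0868 rad/s


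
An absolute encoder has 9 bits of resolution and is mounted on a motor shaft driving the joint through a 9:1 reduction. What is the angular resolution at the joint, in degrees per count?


counts = 2^9 = 512
effective counts at joint = 512 * 9 = 4608
resolution = 360 / 4608
= 0.0781 deg/count


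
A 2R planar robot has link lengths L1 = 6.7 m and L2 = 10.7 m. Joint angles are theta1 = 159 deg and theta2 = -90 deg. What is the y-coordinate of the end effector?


Convert angles to radians: theta1 = 2.7751, theta2 = -1.5708
y = L1*sin(theta1) + L2*sin(theta1+theta2)
y = 2.4011 + 9.9893
y = 12.3904


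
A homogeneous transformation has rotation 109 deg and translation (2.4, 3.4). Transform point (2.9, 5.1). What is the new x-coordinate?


x' = cos(theta)*px - sin(theta)*py + tx
= -0.3256*2.9 - 0.9455*5.1 + 2.4
= -3.3663


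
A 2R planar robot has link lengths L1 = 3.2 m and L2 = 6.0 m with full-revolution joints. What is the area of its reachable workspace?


r_max = L1 + L2 = 9.2 m
r_min = |L1 - L2| = 2.8 m
Area = pi*(r_max^2 - r_min^2)
= pi*(84.64 - 7.84)
= pi * 76.8
= 241.2743 m^2


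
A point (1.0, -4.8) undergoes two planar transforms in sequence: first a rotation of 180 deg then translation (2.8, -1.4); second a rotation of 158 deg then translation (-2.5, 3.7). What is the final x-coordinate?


After transform 1:
x1 = cos(180)*1.0 - sin(180)*-4.8 + 2.8 = 1.8
y1 = sin(180)*1.0 + cos(180)*-4.8 + -1.4 = 3.4
After transform 2:
x2 = cos(158)*1.8 - sin(158)*3.4 + -2.5
= -5.4426


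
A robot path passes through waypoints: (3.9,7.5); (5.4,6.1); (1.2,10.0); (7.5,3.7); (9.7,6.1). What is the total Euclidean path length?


Segment lengths:
  seg1 = sqrt((1.5)^2 + (-1.4)^2) = 2.0518
  seg2 = sqrt((-4.2)^2 + (3.9)^2) = 5.7315
  seg3 = sqrt((6.3)^2 + (-6.3)^2) = 8.9095
  seg4 = sqrt((2.2)^2 + (2.4)^2) = 3.2558
Total = 19.9486


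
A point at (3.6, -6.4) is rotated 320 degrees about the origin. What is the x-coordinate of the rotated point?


x' = x*cos(theta) - y*sin(theta)
cos(320 deg) = 0.766, sin(320 deg) = -0.6428
x' = 3.6 * 0.766 - -6.4 * -0.6428
= 2.7578 - 4.1138
= -1.3561


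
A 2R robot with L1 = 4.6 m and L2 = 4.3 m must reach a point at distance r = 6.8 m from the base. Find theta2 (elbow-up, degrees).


cos(theta2) = (r^2 - L1^2 - L2^2) / (2*L1*L2)
cos(theta2) = (46.24 - 21.16 - 18.49) / 39.56
cos(theta2) = 0.166582
theta2 = 80.4108 degrees


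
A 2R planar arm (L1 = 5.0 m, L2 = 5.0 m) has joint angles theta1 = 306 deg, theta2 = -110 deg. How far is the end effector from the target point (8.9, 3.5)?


End effector via forward kinematics:
x = L1*cos(t1) + L2*cos(t1+t2) = -1.8674
y = L1*sin(t1) + L2*sin(t1+t2) = -5.4233
Distance to target:
d = sqrt((8.9 - -1.8674)^2 + (3.5 - -5.4233)^2)
= sqrt(115.9365 + 79.6248)
= 13.9843 m


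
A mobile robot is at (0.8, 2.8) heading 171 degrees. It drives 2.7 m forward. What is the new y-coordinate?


y_new = y0 + d*sin(theta)
= 2.8 + 2.7*sin(171)
= 2.8 + 0.4224
= 3.2224


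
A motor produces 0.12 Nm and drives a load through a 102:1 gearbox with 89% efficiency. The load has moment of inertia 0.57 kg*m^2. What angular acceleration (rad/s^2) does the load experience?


tau_out = tau_motor * N * eta
= 0.12 * 102 * 0.89 = 10.8936 Nm
alpha = tau_out / I = 10.8936 / 0.57
= 19.1116 rad/s^2


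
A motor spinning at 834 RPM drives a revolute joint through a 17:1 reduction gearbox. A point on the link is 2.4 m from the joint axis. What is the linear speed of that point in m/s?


omega_motor = 834 * 2*pi/60 = 87.3363 rad/s
omega_joint = omega_motor / 17 = 5.1374 rad/s
v = omega_joint * r = 5.1374 * 2.4
= 12.3298 m/s


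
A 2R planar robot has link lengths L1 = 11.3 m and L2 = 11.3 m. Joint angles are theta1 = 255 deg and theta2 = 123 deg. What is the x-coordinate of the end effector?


Convert angles to radians: theta1 = 4.4506, theta2 = 2.1468
x = L1*cos(theta1) + L2*cos(theta1+theta2)
x = -2.9247 + 10.7469
x = 7.8223


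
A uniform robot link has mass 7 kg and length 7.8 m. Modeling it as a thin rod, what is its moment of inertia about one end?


I = (1/3) * m * L^2
= (1/3) * 7 * 7.8^2
= 0.333333 * 7 * 60.84
= 141.96 kg*m^2


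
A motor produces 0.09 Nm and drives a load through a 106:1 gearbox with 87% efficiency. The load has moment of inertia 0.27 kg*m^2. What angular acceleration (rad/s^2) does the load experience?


tau_out = tau_motor * N * eta
= 0.09 * 106 * 0.87 = 8.2998 Nm
alpha = tau_out / I = 8.2998 / 0.27
= 30.74 rad/s^2


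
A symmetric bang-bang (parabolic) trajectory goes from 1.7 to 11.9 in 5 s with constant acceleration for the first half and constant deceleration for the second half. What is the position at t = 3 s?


Symmetric rest-to-rest: each phase covers (pf-p0)/2 in time T/2. 0.5*a*(T/2)^2 = (pf-p0)/2 => a = 4*(pf-p0)/T^2
a = 4*(11.9-1.7)/5^2 = 1.632
t = 3 is in the deceleration phase (t > T/2).
p = pf - 0.5*a*(T-t)^2 = 11.9 - 0.5*1.632*2^2
= 8.636


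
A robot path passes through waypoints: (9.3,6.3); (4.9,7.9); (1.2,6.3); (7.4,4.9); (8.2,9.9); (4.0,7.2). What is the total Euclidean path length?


Segment lengths:
  seg1 = sqrt((-4.4)^2 + (1.6)^2) = 4.6819
  seg2 = sqrt((-3.7)^2 + (-1.6)^2) = 4.0311
  seg3 = sqrt((6.2)^2 + (-1.4)^2) = 6.3561
  seg4 = sqrt((0.8)^2 + (5.0)^2) = 5.0636
  seg5 = sqrt((-4.2)^2 + (-2.7)^2) = 4.993
Total = 25.1257


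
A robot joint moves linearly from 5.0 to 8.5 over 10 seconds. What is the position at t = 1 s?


s = t/T = 1/10 = 0.1
p(t) = p0 + (pf-p0)*s
= 5.0 + (8.5 - 5.0) * 0.1
= 5.35


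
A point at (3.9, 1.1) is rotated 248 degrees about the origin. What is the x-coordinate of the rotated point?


x' = x*cos(theta) - y*sin(theta)
cos(248 deg) = -0.3746, sin(248 deg) = -0.9272
x' = 3.9 * -0.3746 - 1.1 * -0.9272
= -1.461 - -1.0199
= -0.4411


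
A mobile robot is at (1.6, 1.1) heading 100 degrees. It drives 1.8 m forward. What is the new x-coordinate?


x_new = x0 + d*cos(theta)
= 1.6 + 1.8*cos(100)
= 1.6 + -0.3126
= 1.2874


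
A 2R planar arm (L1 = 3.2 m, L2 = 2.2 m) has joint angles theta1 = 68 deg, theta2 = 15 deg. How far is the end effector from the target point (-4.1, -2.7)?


End effector via forward kinematics:
x = L1*cos(t1) + L2*cos(t1+t2) = 1.4669
y = L1*sin(t1) + L2*sin(t1+t2) = 5.1506
Distance to target:
d = sqrt((-4.1 - 1.4669)^2 + (-2.7 - 5.1506)^2)
= sqrt(30.9899 + 61.6318)
= 9.624 m


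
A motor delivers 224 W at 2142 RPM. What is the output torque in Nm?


omega = 2142 * 2*pi/60 = 224.3097 rad/s
tau = P / omega = 224 / 224.3097
= 0.9986 Nm


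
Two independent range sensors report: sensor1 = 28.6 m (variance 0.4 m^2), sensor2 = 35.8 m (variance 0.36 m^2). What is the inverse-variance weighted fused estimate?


w1 = (1/var1) / (1/var1 + 1/var2)
   = 2.5 / (2.5 + 2.7778) = 0.4737
w2 = 1 - w1 = 0.5263
fused = w1*s1 + w2*s2 = 13.5474 + 18.8421
= 32.3895 m


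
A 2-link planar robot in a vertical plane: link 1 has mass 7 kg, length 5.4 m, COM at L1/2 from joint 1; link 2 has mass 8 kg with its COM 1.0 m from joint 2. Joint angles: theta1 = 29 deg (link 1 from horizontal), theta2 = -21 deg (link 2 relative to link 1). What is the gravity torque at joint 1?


Horizontal distance from joint 1 to link-1 COM:
  x_c1 = (L1/2)*cos(t1) = 2.7 * 0.8746 = 2.3615 m
Horizontal distance from joint 1 to link-2 COM:
  x_c2 = L1*cos(t1) + Lc2*cos(t1+t2)
       = 5.4*0.8746 + 1.0*0.9903 = 5.7132 m
tau1 = m1*g*x_c1 + m2*g*x_c2
     = 7*9.81*2.3615 + 8*9.81*5.7132
     = 162.1624 + 448.3731
     = 610.5354 Nm


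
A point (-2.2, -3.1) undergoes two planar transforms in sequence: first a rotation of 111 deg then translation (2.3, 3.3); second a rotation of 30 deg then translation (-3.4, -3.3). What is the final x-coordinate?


After transform 1:
x1 = cos(111)*-2.2 - sin(111)*-3.1 + 2.3 = 5.9825
y1 = sin(111)*-2.2 + cos(111)*-3.1 + 3.3 = 2.3571
After transform 2:
x2 = cos(30)*5.9825 - sin(30)*2.3571 + -3.4
= 0.6025


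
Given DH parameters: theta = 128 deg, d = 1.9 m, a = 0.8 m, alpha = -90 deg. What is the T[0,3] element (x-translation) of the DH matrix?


T[0,3] = a * cos(theta)
= 0.8 * cos(128 deg)
= 0.8 * -0.6157
= -0.4925


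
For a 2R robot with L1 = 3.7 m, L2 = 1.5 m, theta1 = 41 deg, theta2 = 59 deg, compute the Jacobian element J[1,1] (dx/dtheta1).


J[1,1] = -L1*sin(t1) - L2*sin(t1+t2)
= -3.7*sin(41) - 1.5*sin(100)
= -3.9046


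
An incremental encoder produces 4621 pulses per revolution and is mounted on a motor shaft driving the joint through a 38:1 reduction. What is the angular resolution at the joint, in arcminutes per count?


counts per rev = 4621
effective counts at joint = 4621 * 38 = 175598
resolution = 360*60 / 175598
= 0.123 arcmin/count


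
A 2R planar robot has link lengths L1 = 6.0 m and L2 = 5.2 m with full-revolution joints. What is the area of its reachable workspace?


r_max = L1 + L2 = 11.2 m
r_min = |L1 - L2| = 0.8 m
Area = pi*(r_max^2 - r_min^2)
= pi*(125.44 - 0.64)
= pi * 124.8
= 392.0708 m^2


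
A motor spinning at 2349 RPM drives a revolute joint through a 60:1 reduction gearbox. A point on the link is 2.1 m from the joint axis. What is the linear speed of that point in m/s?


omega_motor = 2349 * 2*pi/60 = 245.9867 rad/s
omega_joint = omega_motor / 60 = 4.0998 rad/s
v = omega_joint * r = 4.0998 * 2.1
= 8.6095 m/s


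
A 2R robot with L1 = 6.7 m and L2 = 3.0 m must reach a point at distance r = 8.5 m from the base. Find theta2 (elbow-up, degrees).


cos(theta2) = (r^2 - L1^2 - L2^2) / (2*L1*L2)
cos(theta2) = (72.25 - 44.89 - 9.0) / 40.2
cos(theta2) = 0.456716
theta2 = 62.8246 degrees


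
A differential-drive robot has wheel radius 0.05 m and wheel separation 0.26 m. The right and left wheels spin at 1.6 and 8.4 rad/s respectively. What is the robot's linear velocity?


vR = r*wR = 0.05*1.6 = 0.08 m/s
vL = r*wL = 0.05*8.4 = 0.42 m/s
v = (vR+vL)/2 = 0.25 m/s
omega = (vR-vL)/L = -1.3077 rad/s
linear velocity = 0.25 m/s


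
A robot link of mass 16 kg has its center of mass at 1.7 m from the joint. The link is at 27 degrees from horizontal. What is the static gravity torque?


tau = m*g*L*cos(angle)
= 16 * 9.81 * 1.7 * cos(27 deg)
= 16 * 9.81 * 1.7 * 0.891
= 237.7491 Nm


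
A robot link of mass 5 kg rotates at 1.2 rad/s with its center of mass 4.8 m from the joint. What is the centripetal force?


F = m * omega^2 * r
= 5 * 1.2^2 * 4.8
= 5 * 1.44 * 4.8
= 34.56 N


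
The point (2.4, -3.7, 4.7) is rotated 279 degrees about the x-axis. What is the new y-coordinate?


Rotation about x-axis: y' = y*cos(theta) - z*sin(theta)
= -3.7 * 0.1564 - 4.7 * -0.9877
= 4.0633


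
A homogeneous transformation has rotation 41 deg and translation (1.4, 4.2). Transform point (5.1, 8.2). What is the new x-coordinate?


x' = cos(theta)*px - sin(theta)*py + tx
= 0.7547*5.1 - 0.6561*8.2 + 1.4
= -0.1307


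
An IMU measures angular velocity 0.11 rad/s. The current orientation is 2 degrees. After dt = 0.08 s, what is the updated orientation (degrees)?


delta_theta = w * dt = 0.11 * 0.08 = 0.0088 rad
= 0.5042 deg
theta_new = 2 + 0.5042 = 2.5042 deg


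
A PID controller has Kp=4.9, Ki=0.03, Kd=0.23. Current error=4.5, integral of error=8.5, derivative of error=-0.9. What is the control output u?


u = Kp*e + Ki*int(e) + Kd*de/dt
= 4.9*4.5 + 0.03*8.5 + 0.23*(-0.9)
= 22.05 + 0.255 + -0.207
= 22.098


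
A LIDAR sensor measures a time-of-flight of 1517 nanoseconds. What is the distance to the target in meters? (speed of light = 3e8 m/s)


tof = 1517 ns = 1.517e-06 s
dist = c * tof / 2
= 3e8 * 1.517e-06 / 2
= 227.55 m


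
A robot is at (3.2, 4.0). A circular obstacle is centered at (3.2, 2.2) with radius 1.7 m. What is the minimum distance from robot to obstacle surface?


center_dist = sqrt((3.2-3.2)^2 + (4.0-2.2)^2)
= sqrt(0.0 + 3.24)
= 1.8
min_dist = center_dist - radius = 1.8 - 1.7 = 0.1 m


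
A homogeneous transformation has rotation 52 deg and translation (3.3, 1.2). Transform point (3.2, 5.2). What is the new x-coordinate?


x' = cos(theta)*px - sin(theta)*py + tx
= 0.6157*3.2 - 0.788*5.2 + 3.3
= 1.1725


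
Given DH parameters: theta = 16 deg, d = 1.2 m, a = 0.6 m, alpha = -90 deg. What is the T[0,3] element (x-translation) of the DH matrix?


T[0,3] = a * cos(theta)
= 0.6 * cos(16 deg)
= 0.6 * 0.9613
= 0.5768


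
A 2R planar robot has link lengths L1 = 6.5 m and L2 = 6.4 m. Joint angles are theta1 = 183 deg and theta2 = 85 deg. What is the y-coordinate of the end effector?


Convert angles to radians: theta1 = 3.194, theta2 = 1.4835
y = L1*sin(theta1) + L2*sin(theta1+theta2)
y = -0.3402 + -6.3961
y = -6.7363


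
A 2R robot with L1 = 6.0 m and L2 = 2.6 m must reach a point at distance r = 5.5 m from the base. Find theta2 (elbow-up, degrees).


cos(theta2) = (r^2 - L1^2 - L2^2) / (2*L1*L2)
cos(theta2) = (30.25 - 36.0 - 6.76) / 31.2
cos(theta2) = -0.400962
theta2 = 113.6383 degrees


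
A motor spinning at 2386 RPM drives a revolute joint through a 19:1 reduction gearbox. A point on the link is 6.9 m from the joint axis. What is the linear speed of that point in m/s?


omega_motor = 2386 * 2*pi/60 = 249.8613 rad/s
omega_joint = omega_motor / 19 = 13.1506 rad/s
v = omega_joint * r = 13.1506 * 6.9
= 90.7391 m/s


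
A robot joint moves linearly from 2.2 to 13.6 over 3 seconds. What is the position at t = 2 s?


s = t/T = 2/3 = 0.6667
p(t) = p0 + (pf-p0)*s
= 2.2 + (13.6 - 2.2) * 0.6667
= 9.8


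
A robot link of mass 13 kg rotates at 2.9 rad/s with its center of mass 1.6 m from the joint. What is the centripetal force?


F = m * omega^2 * r
= 13 * 2.9^2 * 1.6
= 13 * 8.41 * 1.6
= 174.928 N


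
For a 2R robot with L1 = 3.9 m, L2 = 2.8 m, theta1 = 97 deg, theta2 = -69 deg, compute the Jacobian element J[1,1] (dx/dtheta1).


J[1,1] = -L1*sin(t1) - L2*sin(t1+t2)
= -3.9*sin(97) - 2.8*sin(28)
= -5.1855


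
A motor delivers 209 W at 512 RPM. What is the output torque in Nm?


omega = 512 * 2*pi/60 = 53.6165 rad/s
tau = P / omega = 209 / 53.6165
= 3.8981 Nm


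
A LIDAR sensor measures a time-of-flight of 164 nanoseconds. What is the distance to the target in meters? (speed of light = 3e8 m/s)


tof = 164 ns = 1.64e-07 s
dist = c * tof / 2
= 3e8 * 1.64e-07 / 2
= 24.6 m


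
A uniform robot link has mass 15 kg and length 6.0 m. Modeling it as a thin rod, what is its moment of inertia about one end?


I = (1/3) * m * L^2
= (1/3) * 15 * 6.0^2
= 0.333333 * 15 * 36.0
= 180.0 kg*m^2


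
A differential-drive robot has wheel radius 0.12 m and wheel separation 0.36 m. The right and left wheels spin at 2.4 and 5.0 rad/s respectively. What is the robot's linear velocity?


vR = r*wR = 0.12*2.4 = 0.288 m/s
vL = r*wL = 0.12*5.0 = 0.6 m/s
v = (vR+vL)/2 = 0.444 m/s
omega = (vR-vL)/L = -0.8667 rad/s
linear velocity = 0.444 m/s


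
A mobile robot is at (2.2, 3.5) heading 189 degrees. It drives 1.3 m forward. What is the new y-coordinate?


y_new = y0 + d*sin(theta)
= 3.5 + 1.3*sin(189)
= 3.5 + -0.2034
= 3.2966


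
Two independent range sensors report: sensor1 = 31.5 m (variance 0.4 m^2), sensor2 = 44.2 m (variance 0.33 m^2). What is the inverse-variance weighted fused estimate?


w1 = (1/var1) / (1/var1 + 1/var2)
   = 2.5 / (2.5 + 3.0303) = 0.4521
w2 = 1 - w1 = 0.5479
fused = w1*s1 + w2*s2 = 14.2397 + 24.2192
= 38.4589 m


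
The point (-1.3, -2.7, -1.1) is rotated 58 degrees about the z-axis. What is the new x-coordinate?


Rotation about z-axis: x' = x*cos(theta) - y*sin(theta)
= -1.3 * 0.5299 - -2.7 * 0.848
= 1.6008


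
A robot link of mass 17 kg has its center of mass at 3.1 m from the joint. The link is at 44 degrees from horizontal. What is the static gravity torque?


tau = m*g*L*cos(angle)
= 17 * 9.81 * 3.1 * cos(44 deg)
= 17 * 9.81 * 3.1 * 0.7193
= 371.8893 Nm


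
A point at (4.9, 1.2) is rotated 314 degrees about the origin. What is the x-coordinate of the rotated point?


x' = x*cos(theta) - y*sin(theta)
cos(314 deg) = 0.6947, sin(314 deg) = -0.7193
x' = 4.9 * 0.6947 - 1.2 * -0.7193
= 3.4038 - -0.8632
= 4.267


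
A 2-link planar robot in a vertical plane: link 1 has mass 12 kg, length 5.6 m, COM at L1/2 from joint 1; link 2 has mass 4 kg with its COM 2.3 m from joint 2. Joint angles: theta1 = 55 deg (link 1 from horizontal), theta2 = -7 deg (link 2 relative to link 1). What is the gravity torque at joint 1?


Horizontal distance from joint 1 to link-1 COM:
  x_c1 = (L1/2)*cos(t1) = 2.8 * 0.5736 = 1.606 m
Horizontal distance from joint 1 to link-2 COM:
  x_c2 = L1*cos(t1) + Lc2*cos(t1+t2)
       = 5.6*0.5736 + 2.3*0.6691 = 4.751 m
tau1 = m1*g*x_c1 + m2*g*x_c2
     = 12*9.81*1.606 + 4*9.81*4.751
     = 189.06 + 186.4304
     = 375.4903 Nm
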